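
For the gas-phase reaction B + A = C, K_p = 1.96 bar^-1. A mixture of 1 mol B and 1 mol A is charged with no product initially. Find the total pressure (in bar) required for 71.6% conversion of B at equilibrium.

Take 1 mol B as basis and let X be its fractional conversion, so ξ = X.
At extent ξ: n_B = 1 − X; n_A = 1 − X; n_C = X.
Summing: n_T = 2 − X.
K_p = p_C / (p_B p_A) with p_i = (n_i/n_T)·P.
At X = 0.716: the mole-fraction product g(X) = Π y_i^ν_i = 11.4. Since K_p = g(X)·P^{-1}, P = (g/K_p)^(1/1) = (11.4/1.96)^(1/1) = 5.82 bar.

P = 5.82 bar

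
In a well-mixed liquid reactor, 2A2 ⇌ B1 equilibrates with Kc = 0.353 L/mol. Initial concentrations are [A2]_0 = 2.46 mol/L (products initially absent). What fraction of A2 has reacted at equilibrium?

Let X = conversion of A2; extent ξ = 2.46X/2 mol/L.
Concentrations: [A2] = 2.46 − 2.46X; [B1] = 1.23X.
Kc = [B1] / ([A2]^2).
This equals 0.353 at X = 0.476 (the root in 0 < X < 1).

X = 0.476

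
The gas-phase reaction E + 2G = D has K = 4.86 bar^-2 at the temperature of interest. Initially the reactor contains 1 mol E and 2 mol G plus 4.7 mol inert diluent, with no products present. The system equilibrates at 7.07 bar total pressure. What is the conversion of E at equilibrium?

Take 1 mol E as basis and let X be its fractional conversion, so ξ = X.
Mole table: n_E = 1 − X; n_G = 2 − 2X; n_D = X; n_I = 4.7 (inert).
Summing: n_T = 7.7 − 2X.
y_i = n_i/n_T, p_i = y_i·P. K = p_D / (p_E p_G^2).
Setting this equal to 4.86 bar^-2 and taking the physical root (0 < X < 1) gives X = 0.695.

X = 0.695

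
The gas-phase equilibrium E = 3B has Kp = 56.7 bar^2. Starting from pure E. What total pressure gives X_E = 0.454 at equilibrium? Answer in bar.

P = 6.68 bar

Let X = conversion of E (basis 1 mol E); extent of reaction ξ = X.
Moles: n_E = 1 − X; n_B = 3X.
Summing: n_T = 1 + 2X.
Kp = p_B^3 / (p_E) with p_i = (n_i/n_T)·P.
At X = 0.454: the mole-fraction product g(X) = Π y_i^ν_i = 1.271. Since Kp = g(X)·P^{2}, P = (Kp/g)^(1/2) = (56.7/1.271)^(1/2) = 6.68 bar.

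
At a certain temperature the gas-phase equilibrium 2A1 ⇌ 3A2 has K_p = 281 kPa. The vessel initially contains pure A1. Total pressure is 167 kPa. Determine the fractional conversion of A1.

X = 0.523

Let X = conversion of A1 (basis 1 mol A1); extent of reaction ξ = 0.5X.
At extent ξ: n_A1 = 1 − X; n_A2 = 1.5X.
n_T = Σnᵢ = 1 + 0.5X.
y_i = n_i/n_T, p_i = y_i·P. K_p = p_A2^3 / (p_A1^2).
Equating to 281 kPa and solving on 0 < X < 1: X = 0.523.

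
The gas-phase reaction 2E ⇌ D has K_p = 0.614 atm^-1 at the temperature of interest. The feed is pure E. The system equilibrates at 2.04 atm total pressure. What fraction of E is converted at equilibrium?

Take 1 mol E as basis and let X be its fractional conversion, so ξ = 0.5X.
Mole table: n_E = 1 − X; n_D = 0.5X.
n_T = Σnᵢ = 1 − 0.5X.
y_i = n_i/n_T, p_i = y_i·P. K_p = p_D / (p_E^2).
Equating to 0.614 atm^-1 and solving on 0 < X < 1: X = 0.592.

X = 0.592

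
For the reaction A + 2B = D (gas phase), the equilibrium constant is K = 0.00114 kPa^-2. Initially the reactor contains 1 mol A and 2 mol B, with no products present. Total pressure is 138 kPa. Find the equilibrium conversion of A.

X = 0.729

Let X = conversion of A (basis 1 mol A); extent of reaction ξ = X.
Moles: n_A = 1 − X; n_B = 2 − 2X; n_D = X.
n_T = Σnᵢ = 3 − 2X.
With p_i = (n_i/n_T)P, K = p_D / (p_A p_B^2).
Equating to 0.00114 kPa^-2 and solving on 0 < X < 1: X = 0.729.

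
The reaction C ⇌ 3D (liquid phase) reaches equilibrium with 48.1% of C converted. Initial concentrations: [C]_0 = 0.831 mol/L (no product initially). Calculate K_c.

Let X = conversion of C.
Concentrations: [C] = 0.831 − 0.831X; [D] = 2.49X.
At X = 0.481: [C] = 0.431, [D] = 1.2.
K_c = [D]^3 / ([C]) = 4 (mol/L)^2.

K_c = 4 (mol/L)^2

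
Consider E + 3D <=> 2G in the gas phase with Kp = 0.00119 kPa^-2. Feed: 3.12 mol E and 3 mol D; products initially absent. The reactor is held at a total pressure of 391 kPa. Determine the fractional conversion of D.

Basis: 3 mol D initially; let X = conversion of D. Extent ξ = X.
Mole table: n_E = 3.12 − X; n_D = 3 − 3X; n_G = 2X.
Summing: n_T = 6.12 − 2X.
Mole fractions y_i = n_i/n_T; Kp = p_G^2 / (p_E p_D^3) with p_i = y_i·P.
Substituting and setting equal to 0.00119 kPa^-2 gives a polynomial in X; the root in (0,1) is X = 0.830.

X = 0.830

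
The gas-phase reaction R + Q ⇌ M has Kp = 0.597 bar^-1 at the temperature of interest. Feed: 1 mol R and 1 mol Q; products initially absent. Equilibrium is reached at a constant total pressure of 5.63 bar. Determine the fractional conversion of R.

X = 0.521

Basis: 1 mol R initially; let X = conversion of R. Extent ξ = X.
Moles: n_R = 1 − X; n_Q = 1 − X; n_M = X.
Total moles n_T = 2 − X.
Mole fractions y_i = n_i/n_T; Kp = p_M / (p_R p_Q) with p_i = y_i·P.
Setting this equal to 0.597 bar^-1 and taking the physical root (0 < X < 1) gives X = 0.521.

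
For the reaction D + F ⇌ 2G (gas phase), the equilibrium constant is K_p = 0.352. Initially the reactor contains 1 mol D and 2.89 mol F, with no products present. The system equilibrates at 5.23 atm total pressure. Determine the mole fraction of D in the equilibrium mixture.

y_D = 0.161

Take 1 mol D as basis and let X be its fractional conversion, so ξ = X.
At extent ξ: n_D = 1 − X; n_F = 2.89 − X; n_G = 2X.
Since Δν = 0, n_T = 3.89 throughout.
With p_i = (n_i/n_T)P, K_p = p_G^2 / (p_D p_F).
Equating to 0.352 and solving on 0 < X < 1: X = 0.373.
Then n_D = 0.627, n_T = 3.89, so y_D = 0.161.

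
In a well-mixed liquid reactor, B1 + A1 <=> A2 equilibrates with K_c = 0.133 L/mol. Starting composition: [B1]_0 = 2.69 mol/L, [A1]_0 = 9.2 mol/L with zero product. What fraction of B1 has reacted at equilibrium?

Let X = conversion of B1; extent ξ = 2.69·X mol/L.
Concentrations: [B1] = 2.69 − 2.69X; [A1] = 9.2 − 2.69X; [A2] = 2.69X.
K_c = [A2] / ([B1] [A1]).
Equating to 0.133 L/mol: the physical root is X = 0.510.

X = 0.510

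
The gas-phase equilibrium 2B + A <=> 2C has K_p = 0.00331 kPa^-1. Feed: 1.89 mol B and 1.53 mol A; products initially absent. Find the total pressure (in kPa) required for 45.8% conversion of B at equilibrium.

P = 587 kPa

Take 1.89 mol B as basis and let X be its fractional conversion, so ξ = 0.945X.
Mole table: n_B = 1.89 − 1.89X; n_A = 1.53 − 0.945X; n_C = 1.89X.
Summing: n_T = 3.42 − 0.945X.
K_p = p_C^2 / (p_B^2 p_A) with p_i = (n_i/n_T)·P.
At X = 0.458: the mole-fraction product g(X) = Π y_i^ν_i = 1.944. Since K_p = g(X)·P^{-1}, P = (g/K_p)^(1/1) = (1.944/0.00331)^(1/1) = 587 kPa.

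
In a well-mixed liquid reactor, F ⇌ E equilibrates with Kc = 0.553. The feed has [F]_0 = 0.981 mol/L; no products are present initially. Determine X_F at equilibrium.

X = 0.356

Let X = conversion of F; extent ξ = 0.981·X mol/L.
Concentrations: [F] = 0.981 − 0.981X; [E] = 0.981X.
Kc = [E] / ([F]).
Setting equal to 0.553 and solving for X on (0,1) gives X = 0.356.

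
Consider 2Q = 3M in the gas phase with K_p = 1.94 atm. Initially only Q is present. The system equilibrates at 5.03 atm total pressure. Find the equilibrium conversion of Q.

X = 0.375

Take 1 mol Q as basis and let X be its fractional conversion, so ξ = 0.5X.
Species balance: n_Q = 1 − X; n_M = 1.5X.
Total moles n_T = 1 + 0.5X.
y_i = n_i/n_T, p_i = y_i·P. K_p = p_M^3 / (p_Q^2).
Setting this equal to 1.94 atm and taking the physical root (0 < X < 1) gives X = 0.375.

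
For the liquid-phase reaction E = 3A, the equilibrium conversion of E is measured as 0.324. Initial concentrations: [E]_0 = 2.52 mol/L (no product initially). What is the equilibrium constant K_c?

Let X = conversion of E.
Concentrations: [E] = 2.52 − 2.52X; [A] = 7.56X.
At X = 0.324: [E] = 1.7, [A] = 2.45.
K_c = [A]^3 / ([E]) = 8.63 (mol/L)^2.

K_c = 8.63 (mol/L)^2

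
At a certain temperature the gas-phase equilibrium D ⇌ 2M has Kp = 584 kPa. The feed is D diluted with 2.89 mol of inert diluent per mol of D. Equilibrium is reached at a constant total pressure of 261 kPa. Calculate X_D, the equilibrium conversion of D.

Basis: 1 mol D initially; let X = conversion of D. Extent ξ = X.
Species balance: n_D = 1 − X; n_M = 2X; n_I = 2.89 (inert).
Total moles n_T = 3.89 + X.
Mole fractions y_i = n_i/n_T; Kp = p_M^2 / (p_D) with p_i = y_i·P.
Equating to 584 kPa and solving on 0 < X < 1: X = 0.772.

X = 0.772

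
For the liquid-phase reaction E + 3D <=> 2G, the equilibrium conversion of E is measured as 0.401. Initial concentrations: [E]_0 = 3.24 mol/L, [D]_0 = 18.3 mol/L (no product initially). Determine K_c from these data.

Let X = conversion of E.
Concentrations: [E] = 3.24 − 3.24X; [D] = 18.3 − 9.72X; [G] = 6.48X.
At X = 0.401: [E] = 1.94, [D] = 14.4, [G] = 2.6.
K_c = [G]^2 / ([E] [D]^3) = 0.00116 (mol/L)^-2.

K_c = 0.00116 (mol/L)^-2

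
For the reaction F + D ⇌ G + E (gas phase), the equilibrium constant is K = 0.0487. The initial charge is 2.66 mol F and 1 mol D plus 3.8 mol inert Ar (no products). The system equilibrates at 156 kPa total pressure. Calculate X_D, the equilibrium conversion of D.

X = 0.287

Let X = conversion of D (basis 1 mol D); extent of reaction ξ = X.
Moles: n_F = 2.66 − X; n_D = 1 − X; n_G = X; n_E = X; n_I = 3.8 (inert).
Since Δν = 0, n_T = 7.46 throughout.
With p_i = (n_i/n_T)P, K = p_G p_E / (p_F p_D).
Equating to 0.0487 and solving on 0 < X < 1: X = 0.287.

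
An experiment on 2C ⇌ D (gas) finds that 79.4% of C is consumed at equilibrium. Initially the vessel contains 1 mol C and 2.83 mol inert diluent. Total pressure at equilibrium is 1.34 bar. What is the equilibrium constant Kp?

Let X = conversion of C (basis 1 mol C); extent of reaction ξ = 0.5X.
At extent ξ: n_C = 1 − X; n_D = 0.5X; n_I = 2.83 (inert).
Total moles n_T = 3.83 − 0.5X.
At X = 0.794: n_C = 0.206, n_D = 0.397, n_T = 3.43.
p_i = (n_i/n_T)·P. Kp = p_D / (p_C^2) = 24 bar^-1.

Kp = 24 bar^-1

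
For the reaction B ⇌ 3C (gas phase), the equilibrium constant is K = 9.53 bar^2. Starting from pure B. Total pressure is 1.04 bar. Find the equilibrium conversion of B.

X = 0.779

Basis: 1 mol B initially; let X = conversion of B. Extent ξ = X.
At extent ξ: n_B = 1 − X; n_C = 3X.
n_T = Σnᵢ = 1 + 2X.
Mole fractions y_i = n_i/n_T; K = p_C^3 / (p_B) with p_i = y_i·P.
Setting this equal to 9.53 bar^2 and taking the physical root (0 < X < 1) gives X = 0.779.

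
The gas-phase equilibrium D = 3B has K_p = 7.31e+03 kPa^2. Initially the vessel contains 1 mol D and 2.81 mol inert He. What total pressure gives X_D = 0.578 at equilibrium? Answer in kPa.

P = 121 kPa

Basis: 1 mol D initially; let X = conversion of D. Extent ξ = X.
Species balance: n_D = 1 − X; n_B = 3X; n_I = 2.81 (inert).
Total moles n_T = 3.81 + 2X.
K_p = p_B^3 / (p_D) with p_i = (n_i/n_T)·P.
At X = 0.578: the mole-fraction product g(X) = Π y_i^ν_i = 0.501. Since K_p = g(X)·P^{2}, P = (K_p/g)^(1/2) = (7.31e+03/0.501)^(1/2) = 121 kPa.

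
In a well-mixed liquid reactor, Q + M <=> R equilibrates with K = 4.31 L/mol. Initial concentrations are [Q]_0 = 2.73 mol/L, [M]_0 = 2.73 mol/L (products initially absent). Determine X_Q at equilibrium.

Let X = conversion of Q; extent ξ = 2.73·X mol/L.
Concentrations: [Q] = 2.73 − 2.73X; [M] = 2.73 − 2.73X; [R] = 2.73X.
K = [R] / ([Q] [M]).
This equals 4.31 at X = 0.748 (the root in 0 < X < 1).

X = 0.748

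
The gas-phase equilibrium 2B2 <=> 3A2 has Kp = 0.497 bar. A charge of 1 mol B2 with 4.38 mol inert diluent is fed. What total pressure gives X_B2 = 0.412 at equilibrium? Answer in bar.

Basis: 1 mol B2 initially; let X = conversion of B2. Extent ξ = 0.5X.
Mole table: n_B2 = 1 − X; n_A2 = 1.5X; n_I = 4.38 (inert).
n_T = Σnᵢ = 5.38 + 0.5X.
Kp = p_A2^3 / (p_B2^2) with p_i = (n_i/n_T)·P.
At X = 0.412: the mole-fraction product g(X) = Π y_i^ν_i = 0.1222. Since Kp = g(X)·P^{1}, P = (Kp/g)^(1/1) = (0.497/0.1222)^(1/1) = 4.07 bar.

P = 4.07 bar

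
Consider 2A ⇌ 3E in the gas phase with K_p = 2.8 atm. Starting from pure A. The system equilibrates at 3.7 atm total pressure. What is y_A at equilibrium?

y_A = 0.458

Basis: 1 mol A initially; let X = conversion of A. Extent ξ = 0.5X.
At extent ξ: n_A = 1 − X; n_E = 1.5X.
Total moles n_T = 1 + 0.5X.
y_i = n_i/n_T, p_i = y_i·P. K_p = p_E^3 / (p_A^2).
Substituting and setting equal to 2.8 atm gives a polynomial in X; the root in (0,1) is X = 0.441.
Then n_A = 0.559, n_T = 1.22, so y_A = 0.458.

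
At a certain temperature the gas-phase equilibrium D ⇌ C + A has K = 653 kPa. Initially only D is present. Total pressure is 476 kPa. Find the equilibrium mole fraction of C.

y_C = 0.432

Take 1 mol D as basis and let X be its fractional conversion, so ξ = X.
Species balance: n_D = 1 − X; n_C = X; n_A = X.
Summing: n_T = 1 + X.
With p_i = (n_i/n_T)P, K = p_C p_A / (p_D).
Setting this equal to 653 kPa and taking the physical root (0 < X < 1) gives X = 0.761.
Then n_C = 0.761, n_T = 1.76, so y_C = 0.432.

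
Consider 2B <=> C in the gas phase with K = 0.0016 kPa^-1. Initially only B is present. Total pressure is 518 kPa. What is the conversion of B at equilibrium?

Take 1 mol B as basis and let X be its fractional conversion, so ξ = 0.5X.
Mole table: n_B = 1 − X; n_C = 0.5X.
n_T = Σnᵢ = 1 − 0.5X.
With p_i = (n_i/n_T)P, K = p_C / (p_B^2).
Substituting and setting equal to 0.0016 kPa^-1 gives a polynomial in X; the root in (0,1) is X = 0.519.

X = 0.519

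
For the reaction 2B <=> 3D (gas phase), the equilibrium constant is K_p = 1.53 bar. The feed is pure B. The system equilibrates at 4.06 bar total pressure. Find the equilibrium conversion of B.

Take 1 mol B as basis and let X be its fractional conversion, so ξ = 0.5X.
At extent ξ: n_B = 1 − X; n_D = 1.5X.
n_T = Σnᵢ = 1 + 0.5X.
Mole fractions y_i = n_i/n_T; K_p = p_D^3 / (p_B^2) with p_i = y_i·P.
This yields a degree-3 equation in X; solving on (0,1), X = 0.373.

X = 0.373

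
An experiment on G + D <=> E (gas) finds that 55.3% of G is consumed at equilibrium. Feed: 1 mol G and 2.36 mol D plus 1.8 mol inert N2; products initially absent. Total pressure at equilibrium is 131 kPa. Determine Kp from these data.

Take 1 mol G as basis and let X be its fractional conversion, so ξ = X.
Mole table: n_G = 1 − X; n_D = 2.36 − X; n_E = X; n_I = 1.8 (inert).
Summing: n_T = 5.16 − X.
At X = 0.553: n_G = 0.447, n_D = 1.81, n_E = 0.553, n_T = 4.61.
p_i = (n_i/n_T)·P. Kp = p_E / (p_G p_D) = 0.0241 kPa^-1.

Kp = 0.0241 kPa^-1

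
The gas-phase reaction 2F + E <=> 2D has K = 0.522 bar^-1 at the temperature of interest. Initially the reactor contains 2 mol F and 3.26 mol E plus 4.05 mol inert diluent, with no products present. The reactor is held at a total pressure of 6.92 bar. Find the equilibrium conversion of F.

Let X = conversion of F (basis 2 mol F); extent of reaction ξ = X.
At extent ξ: n_F = 2 − 2X; n_E = 3.26 − X; n_D = 2X; n_I = 4.05 (inert).
n_T = Σnᵢ = 9.31 − X.
y_i = n_i/n_T, p_i = y_i·P. K = p_D^2 / (p_F^2 p_E).
Setting this equal to 0.522 bar^-1 and taking the physical root (0 < X < 1) gives X = 0.515.

X = 0.515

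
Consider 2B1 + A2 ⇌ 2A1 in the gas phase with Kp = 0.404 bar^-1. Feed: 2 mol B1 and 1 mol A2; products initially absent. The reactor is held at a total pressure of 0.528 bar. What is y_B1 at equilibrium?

Take 2 mol B1 as basis and let X be its fractional conversion, so ξ = X.
Moles: n_B1 = 2 − 2X; n_A2 = 1 − X; n_A1 = 2X.
Total moles n_T = 3 − X.
Mole fractions y_i = n_i/n_T; Kp = p_A1^2 / (p_B1^2 p_A2) with p_i = y_i·P.
This yields a degree-3 equation in X; solving on (0,1), X = 0.198.
Then n_B1 = 1.6, n_T = 2.8, so y_B1 = 0.572.

y_B1 = 0.572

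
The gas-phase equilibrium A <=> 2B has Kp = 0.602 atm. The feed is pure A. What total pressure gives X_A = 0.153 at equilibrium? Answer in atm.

Take 1 mol A as basis and let X be its fractional conversion, so ξ = X.
Species balance: n_A = 1 − X; n_B = 2X.
Total moles n_T = 1 + X.
Kp = p_B^2 / (p_A) with p_i = (n_i/n_T)·P.
At X = 0.153: the mole-fraction product g(X) = Π y_i^ν_i = 0.09588. Since Kp = g(X)·P^{1}, P = (Kp/g)^(1/1) = (0.602/0.09588)^(1/1) = 6.28 atm.

P = 6.28 atm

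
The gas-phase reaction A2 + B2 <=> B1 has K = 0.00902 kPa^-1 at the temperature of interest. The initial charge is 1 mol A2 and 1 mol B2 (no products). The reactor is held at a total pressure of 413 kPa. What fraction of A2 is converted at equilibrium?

X = 0.540

Basis: 1 mol A2 initially; let X = conversion of A2. Extent ξ = X.
At extent ξ: n_A2 = 1 − X; n_B2 = 1 − X; n_B1 = X.
Total moles n_T = 2 − X.
y_i = n_i/n_T, p_i = y_i·P. K = p_B1 / (p_A2 p_B2).
Substituting and setting equal to 0.00902 kPa^-1 gives a polynomial in X; the root in (0,1) is X = 0.540.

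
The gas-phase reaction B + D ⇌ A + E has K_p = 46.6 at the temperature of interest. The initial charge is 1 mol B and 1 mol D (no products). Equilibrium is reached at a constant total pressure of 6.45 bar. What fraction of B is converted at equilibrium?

Let X = conversion of B (basis 1 mol B); extent of reaction ξ = X.
Mole table: n_B = 1 − X; n_D = 1 − X; n_A = X; n_E = X.
Since Δν = 0, n_T = 2 throughout.
With p_i = (n_i/n_T)P, K_p = p_A p_E / (p_B p_D).
This yields a degree-2 equation in X; solving on (0,1), X = 0.872.

X = 0.872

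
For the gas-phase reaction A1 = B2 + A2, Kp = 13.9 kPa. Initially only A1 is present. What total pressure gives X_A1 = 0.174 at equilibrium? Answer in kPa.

P = 445 kPa

Let X = conversion of A1 (basis 1 mol A1); extent of reaction ξ = X.
Mole table: n_A1 = 1 − X; n_B2 = X; n_A2 = X.
n_T = Σnᵢ = 1 + X.
Kp = p_B2 p_A2 / (p_A1) with p_i = (n_i/n_T)·P.
At X = 0.174: the mole-fraction product g(X) = Π y_i^ν_i = 0.03122. Since Kp = g(X)·P^{1}, P = (Kp/g)^(1/1) = (13.9/0.03122)^(1/1) = 445 kPa.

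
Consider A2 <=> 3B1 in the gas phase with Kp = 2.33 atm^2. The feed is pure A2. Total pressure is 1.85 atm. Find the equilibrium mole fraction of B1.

Take 1 mol A2 as basis and let X be its fractional conversion, so ξ = X.
At extent ξ: n_A2 = 1 − X; n_B1 = 3X.
Total moles n_T = 1 + 2X.
y_i = n_i/n_T, p_i = y_i·P. Kp = p_B1^3 / (p_A2).
Substituting and setting equal to 2.33 atm^2 gives a polynomial in X; the root in (0,1) is X = 0.363.
Then n_B1 = 1.09, n_T = 1.73, so y_B1 = 0.631.

y_B1 = 0.631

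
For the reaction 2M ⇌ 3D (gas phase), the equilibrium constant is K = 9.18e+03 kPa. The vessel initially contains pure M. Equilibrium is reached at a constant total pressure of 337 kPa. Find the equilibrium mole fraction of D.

y_D = 0.850

Take 1 mol M as basis and let X be its fractional conversion, so ξ = 0.5X.
Species balance: n_M = 1 − X; n_D = 1.5X.
n_T = Σnᵢ = 1 + 0.5X.
y_i = n_i/n_T, p_i = y_i·P. K = p_D^3 / (p_M^2).
Equating to 9.18e+03 kPa and solving on 0 < X < 1: X = 0.791.
Then n_D = 1.19, n_T = 1.4, so y_D = 0.850.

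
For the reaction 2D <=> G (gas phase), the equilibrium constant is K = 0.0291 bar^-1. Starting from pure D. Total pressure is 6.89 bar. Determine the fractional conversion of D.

Basis: 1 mol D initially; let X = conversion of D. Extent ξ = 0.5X.
Species balance: n_D = 1 − X; n_G = 0.5X.
n_T = Σnᵢ = 1 − 0.5X.
With p_i = (n_i/n_T)P, K = p_G / (p_D^2).
This yields a degree-2 equation in X; solving on (0,1), X = 0.255.

X = 0.255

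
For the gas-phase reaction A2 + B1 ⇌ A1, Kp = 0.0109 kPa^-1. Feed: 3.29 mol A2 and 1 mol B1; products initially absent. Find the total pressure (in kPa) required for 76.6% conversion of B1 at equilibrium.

P = 419 kPa

Take 1 mol B1 as basis and let X be its fractional conversion, so ξ = X.
Mole table: n_A2 = 3.29 − X; n_B1 = 1 − X; n_A1 = X.
Summing: n_T = 4.29 − X.
Kp = p_A1 / (p_A2 p_B1) with p_i = (n_i/n_T)·P.
At X = 0.766: the mole-fraction product g(X) = Π y_i^ν_i = 4.57. Since Kp = g(X)·P^{-1}, P = (g/Kp)^(1/1) = (4.57/0.0109)^(1/1) = 419 kPa.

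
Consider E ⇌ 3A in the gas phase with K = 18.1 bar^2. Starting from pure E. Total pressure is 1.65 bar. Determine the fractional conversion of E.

Basis: 1 mol E initially; let X = conversion of E. Extent ξ = X.
Moles: n_E = 1 − X; n_A = 3X.
Total moles n_T = 1 + 2X.
y_i = n_i/n_T, p_i = y_i·P. K = p_A^3 / (p_E).
Substituting and setting equal to 18.1 bar^2 gives a polynomial in X; the root in (0,1) is X = 0.735.

X = 0.735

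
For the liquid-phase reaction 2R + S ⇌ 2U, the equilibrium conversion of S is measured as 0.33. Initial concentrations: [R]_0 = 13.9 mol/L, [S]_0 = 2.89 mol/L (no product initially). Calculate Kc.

Kc = 0.0131 L/mol

Let X = conversion of S.
Concentrations: [R] = 13.9 − 5.78X; [S] = 2.89 − 2.89X; [U] = 5.78X.
At X = 0.33: [R] = 12, [S] = 1.94, [U] = 1.91.
Kc = [U]^2 / ([R]^2 [S]) = 0.0131 L/mol.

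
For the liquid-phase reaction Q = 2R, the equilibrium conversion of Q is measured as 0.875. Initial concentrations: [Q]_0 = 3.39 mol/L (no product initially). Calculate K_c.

K_c = 83.1 mol/L

Let X = conversion of Q.
Concentrations: [Q] = 3.39 − 3.39X; [R] = 6.78X.
At X = 0.875: [Q] = 0.424, [R] = 5.93.
K_c = [R]^2 / ([Q]) = 83.1 mol/L.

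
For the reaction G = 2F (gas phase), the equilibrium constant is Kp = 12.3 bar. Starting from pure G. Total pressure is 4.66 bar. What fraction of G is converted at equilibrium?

X = 0.631

Take 1 mol G as basis and let X be its fractional conversion, so ξ = X.
Mole table: n_G = 1 − X; n_F = 2X.
n_T = Σnᵢ = 1 + X.
With p_i = (n_i/n_T)P, Kp = p_F^2 / (p_G).
Equating to 12.3 bar and solving on 0 < X < 1: X = 0.631.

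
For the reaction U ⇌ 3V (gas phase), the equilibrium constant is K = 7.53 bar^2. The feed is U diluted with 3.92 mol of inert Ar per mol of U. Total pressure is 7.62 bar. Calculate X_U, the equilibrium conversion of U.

X = 0.448

Let X = conversion of U (basis 1 mol U); extent of reaction ξ = X.
Moles: n_U = 1 − X; n_V = 3X; n_I = 3.92 (inert).
Total moles n_T = 4.92 + 2X.
With p_i = (n_i/n_T)P, K = p_V^3 / (p_U).
Substituting and setting equal to 7.53 bar^2 gives a polynomial in X; the root in (0,1) is X = 0.448.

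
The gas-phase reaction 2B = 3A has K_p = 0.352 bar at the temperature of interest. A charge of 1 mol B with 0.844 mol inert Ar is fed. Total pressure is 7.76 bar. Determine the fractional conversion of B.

X = 0.247

Take 1 mol B as basis and let X be its fractional conversion, so ξ = 0.5X.
At extent ξ: n_B = 1 − X; n_A = 1.5X; n_I = 0.844 (inert).
Summing: n_T = 1.84 + 0.5X.
With p_i = (n_i/n_T)P, K_p = p_A^3 / (p_B^2).
This yields a degree-3 equation in X; solving on (0,1), X = 0.247.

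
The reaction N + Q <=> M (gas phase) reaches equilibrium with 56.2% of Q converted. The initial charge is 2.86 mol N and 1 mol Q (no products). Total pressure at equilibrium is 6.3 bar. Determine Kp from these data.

Kp = 0.292 bar^-1

Basis: 1 mol Q initially; let X = conversion of Q. Extent ξ = X.
Species balance: n_N = 2.86 − X; n_Q = 1 − X; n_M = X.
Total moles n_T = 3.86 − X.
At X = 0.562: n_N = 2.3, n_Q = 0.438, n_M = 0.562, n_T = 3.3.
p_i = (n_i/n_T)·P. Kp = p_M / (p_N p_Q) = 0.292 bar^-1.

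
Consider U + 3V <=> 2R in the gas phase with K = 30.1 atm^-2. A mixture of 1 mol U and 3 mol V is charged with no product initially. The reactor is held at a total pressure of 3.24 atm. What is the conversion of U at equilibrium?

X = 0.796

Take 1 mol U as basis and let X be its fractional conversion, so ξ = X.
Mole table: n_U = 1 − X; n_V = 3 − 3X; n_R = 2X.
n_T = Σnᵢ = 4 − 2X.
Mole fractions y_i = n_i/n_T; K = p_R^2 / (p_U p_V^3) with p_i = y_i·P.
Setting this equal to 30.1 atm^-2 and taking the physical root (0 < X < 1) gives X = 0.796.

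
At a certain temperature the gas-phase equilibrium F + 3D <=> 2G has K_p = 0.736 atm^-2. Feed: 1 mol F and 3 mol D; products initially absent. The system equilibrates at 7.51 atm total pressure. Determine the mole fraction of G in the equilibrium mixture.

y_G = 0.508

Basis: 1 mol F initially; let X = conversion of F. Extent ξ = X.
Moles: n_F = 1 − X; n_D = 3 − 3X; n_G = 2X.
n_T = Σnᵢ = 4 − 2X.
Mole fractions y_i = n_i/n_T; K_p = p_G^2 / (p_F p_D^3) with p_i = y_i·P.
This yields a degree-4 equation in X; solving on (0,1), X = 0.673.
Then n_G = 1.35, n_T = 2.65, so y_G = 0.508.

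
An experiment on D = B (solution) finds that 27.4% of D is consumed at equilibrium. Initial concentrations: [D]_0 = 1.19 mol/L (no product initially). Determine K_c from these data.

Let X = conversion of D.
Concentrations: [D] = 1.19 − 1.19X; [B] = 1.19X.
At X = 0.274: [D] = 0.864, [B] = 0.326.
K_c = [B] / ([D]) = 0.377.

K_c = 0.377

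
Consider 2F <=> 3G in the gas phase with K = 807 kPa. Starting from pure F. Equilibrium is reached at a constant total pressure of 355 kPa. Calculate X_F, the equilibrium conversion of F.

Take 1 mol F as basis and let X be its fractional conversion, so ξ = 0.5X.
Mole table: n_F = 1 − X; n_G = 1.5X.
n_T = Σnᵢ = 1 + 0.5X.
With p_i = (n_i/n_T)P, K = p_G^3 / (p_F^2).
Substituting and setting equal to 807 kPa gives a polynomial in X; the root in (0,1) is X = 0.555.

X = 0.555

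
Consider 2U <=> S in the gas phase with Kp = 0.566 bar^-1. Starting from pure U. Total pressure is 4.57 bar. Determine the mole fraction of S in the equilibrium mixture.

Basis: 1 mol U initially; let X = conversion of U. Extent ξ = 0.5X.
Species balance: n_U = 1 − X; n_S = 0.5X.
n_T = Σnᵢ = 1 − 0.5X.
y_i = n_i/n_T, p_i = y_i·P. Kp = p_S / (p_U^2).
This yields a degree-2 equation in X; solving on (0,1), X = 0.703.
Then n_S = 0.352, n_T = 0.648, so y_S = 0.542.

y_S = 0.542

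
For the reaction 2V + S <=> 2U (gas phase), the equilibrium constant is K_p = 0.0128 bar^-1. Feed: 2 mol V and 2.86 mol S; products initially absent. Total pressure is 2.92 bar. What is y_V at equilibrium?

Let X = conversion of V (basis 2 mol V); extent of reaction ξ = X.
Species balance: n_V = 2 − 2X; n_S = 2.86 − X; n_U = 2X.
Summing: n_T = 4.86 − X.
y_i = n_i/n_T, p_i = y_i·P. K_p = p_U^2 / (p_V^2 p_S).
Substituting and setting equal to 0.0128 bar^-1 gives a polynomial in X; the root in (0,1) is X = 0.128.
Then n_V = 1.74, n_T = 4.73, so y_V = 0.369.

y_V = 0.369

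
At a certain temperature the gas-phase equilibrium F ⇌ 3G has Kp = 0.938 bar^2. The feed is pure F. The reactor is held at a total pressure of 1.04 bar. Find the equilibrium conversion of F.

X = 0.396

Take 1 mol F as basis and let X be its fractional conversion, so ξ = X.
At extent ξ: n_F = 1 − X; n_G = 3X.
n_T = Σnᵢ = 1 + 2X.
y_i = n_i/n_T, p_i = y_i·P. Kp = p_G^3 / (p_F).
This yields a degree-3 equation in X; solving on (0,1), X = 0.396.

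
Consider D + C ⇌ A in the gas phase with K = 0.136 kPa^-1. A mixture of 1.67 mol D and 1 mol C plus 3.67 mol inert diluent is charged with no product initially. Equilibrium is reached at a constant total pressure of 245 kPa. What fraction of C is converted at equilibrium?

X = 0.835

Take 1 mol C as basis and let X be its fractional conversion, so ξ = X.
Species balance: n_D = 1.67 − X; n_C = 1 − X; n_A = X; n_I = 3.67 (inert).
Total moles n_T = 6.34 − X.
Mole fractions y_i = n_i/n_T; K = p_A / (p_D p_C) with p_i = y_i·P.
Substituting and setting equal to 0.136 kPa^-1 gives a polynomial in X; the root in (0,1) is X = 0.835.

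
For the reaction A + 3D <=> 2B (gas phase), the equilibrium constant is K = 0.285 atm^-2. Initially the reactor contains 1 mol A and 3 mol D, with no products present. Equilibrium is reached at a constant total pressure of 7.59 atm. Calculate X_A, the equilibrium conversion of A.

X = 0.600

Take 1 mol A as basis and let X be its fractional conversion, so ξ = X.
Mole table: n_A = 1 − X; n_D = 3 − 3X; n_B = 2X.
Total moles n_T = 4 − 2X.
With p_i = (n_i/n_T)P, K = p_B^2 / (p_A p_D^3).
Substituting and setting equal to 0.285 atm^-2 gives a polynomial in X; the root in (0,1) is X = 0.600.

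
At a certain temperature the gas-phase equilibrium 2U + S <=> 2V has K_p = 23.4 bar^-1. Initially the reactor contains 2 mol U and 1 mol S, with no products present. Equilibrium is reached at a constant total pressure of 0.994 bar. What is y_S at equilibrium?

Let X = conversion of U (basis 2 mol U); extent of reaction ξ = X.
Mole table: n_U = 2 − 2X; n_S = 1 − X; n_V = 2X.
Summing: n_T = 3 − X.
With p_i = (n_i/n_T)P, K_p = p_V^2 / (p_U^2 p_S).
Equating to 23.4 bar^-1 and solving on 0 < X < 1: X = 0.650.
Then n_S = 0.35, n_T = 2.35, so y_S = 0.149.

y_S = 0.149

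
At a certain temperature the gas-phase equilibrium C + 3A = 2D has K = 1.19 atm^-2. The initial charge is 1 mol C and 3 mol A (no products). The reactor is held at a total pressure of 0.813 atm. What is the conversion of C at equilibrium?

Let X = conversion of C (basis 1 mol C); extent of reaction ξ = X.
Moles: n_C = 1 − X; n_A = 3 − 3X; n_D = 2X.
n_T = Σnᵢ = 4 − 2X.
Mole fractions y_i = n_i/n_T; K = p_D^2 / (p_C p_A^3) with p_i = y_i·P.
Substituting and setting equal to 1.19 atm^-2 gives a polynomial in X; the root in (0,1) is X = 0.318.

X = 0.318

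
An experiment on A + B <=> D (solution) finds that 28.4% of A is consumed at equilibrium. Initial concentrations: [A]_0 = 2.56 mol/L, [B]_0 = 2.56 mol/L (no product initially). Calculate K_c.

K_c = 0.216 L/mol

Let X = conversion of A.
Concentrations: [A] = 2.56 − 2.56X; [B] = 2.56 − 2.56X; [D] = 2.56X.
At X = 0.284: [A] = 1.83, [B] = 1.83, [D] = 0.727.
K_c = [D] / ([A] [B]) = 0.216 L/mol.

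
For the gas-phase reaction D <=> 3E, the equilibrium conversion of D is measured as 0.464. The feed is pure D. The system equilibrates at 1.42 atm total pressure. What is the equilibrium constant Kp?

Kp = 2.73 atm^2

Basis: 1 mol D initially; let X = conversion of D. Extent ξ = X.
Moles: n_D = 1 − X; n_E = 3X.
n_T = Σnᵢ = 1 + 2X.
At X = 0.464: n_D = 0.536, n_E = 1.39, n_T = 1.93.
p_i = (n_i/n_T)·P. Kp = p_E^3 / (p_D) = 2.73 atm^2.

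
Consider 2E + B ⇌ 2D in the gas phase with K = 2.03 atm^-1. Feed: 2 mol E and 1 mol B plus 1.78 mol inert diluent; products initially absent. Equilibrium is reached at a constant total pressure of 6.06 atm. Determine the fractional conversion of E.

X = 0.537

Take 2 mol E as basis and let X be its fractional conversion, so ξ = X.
Mole table: n_E = 2 − 2X; n_B = 1 − X; n_D = 2X; n_I = 1.78 (inert).
Summing: n_T = 4.78 − X.
With p_i = (n_i/n_T)P, K = p_D^2 / (p_E^2 p_B).
Equating to 2.03 atm^-1 and solving on 0 < X < 1: X = 0.537.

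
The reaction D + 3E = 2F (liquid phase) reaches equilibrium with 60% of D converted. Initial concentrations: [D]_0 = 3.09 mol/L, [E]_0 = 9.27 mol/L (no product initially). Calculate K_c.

K_c = 0.218 (mol/L)^-2

Let X = conversion of D.
Concentrations: [D] = 3.09 − 3.09X; [E] = 9.27 − 9.27X; [F] = 6.18X.
At X = 0.6: [D] = 1.24, [E] = 3.71, [F] = 3.71.
K_c = [F]^2 / ([D] [E]^3) = 0.218 (mol/L)^-2.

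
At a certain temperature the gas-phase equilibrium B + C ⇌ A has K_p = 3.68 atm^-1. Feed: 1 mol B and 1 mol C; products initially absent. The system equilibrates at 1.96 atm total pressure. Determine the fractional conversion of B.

X = 0.651

Take 1 mol B as basis and let X be its fractional conversion, so ξ = X.
Mole table: n_B = 1 − X; n_C = 1 − X; n_A = X.
n_T = Σnᵢ = 2 − X.
Mole fractions y_i = n_i/n_T; K_p = p_A / (p_B p_C) with p_i = y_i·P.
Equating to 3.68 atm^-1 and solving on 0 < X < 1: X = 0.651.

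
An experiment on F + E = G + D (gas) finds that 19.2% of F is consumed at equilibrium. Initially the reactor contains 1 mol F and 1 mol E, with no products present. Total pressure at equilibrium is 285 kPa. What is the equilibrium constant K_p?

Take 1 mol F as basis and let X be its fractional conversion, so ξ = X.
Mole table: n_F = 1 − X; n_E = 1 − X; n_G = X; n_D = X.
Total moles n_T = 2 (Δν = 0, constant).
At X = 0.192: n_F = 0.808, n_E = 0.808, n_G = 0.192, n_D = 0.192, n_T = 2.
p_i = (n_i/n_T)·P. K_p = p_G p_D / (p_F p_E) = 0.0565.

K_p = 0.0565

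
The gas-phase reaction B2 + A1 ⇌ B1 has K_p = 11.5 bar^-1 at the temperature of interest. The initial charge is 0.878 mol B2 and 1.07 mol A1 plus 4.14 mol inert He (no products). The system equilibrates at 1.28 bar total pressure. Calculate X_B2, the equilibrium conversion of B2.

X = 0.592

Basis: 0.878 mol B2 initially; let X = conversion of B2. Extent ξ = 0.878X.
Species balance: n_B2 = 0.878 − 0.878X; n_A1 = 1.07 − 0.878X; n_B1 = 0.878X; n_I = 4.14 (inert).
Summing: n_T = 6.09 − 0.878X.
With p_i = (n_i/n_T)P, K_p = p_B1 / (p_B2 p_A1).
Equating to 11.5 bar^-1 and solving on 0 < X < 1: X = 0.592.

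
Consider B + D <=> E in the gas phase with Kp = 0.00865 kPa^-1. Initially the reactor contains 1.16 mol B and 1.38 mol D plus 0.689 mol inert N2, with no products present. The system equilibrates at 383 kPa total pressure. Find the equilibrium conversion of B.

X = 0.500

Let X = conversion of B (basis 1.16 mol B); extent of reaction ξ = 1.16X.
At extent ξ: n_B = 1.16 − 1.16X; n_D = 1.38 − 1.16X; n_E = 1.16X; n_I = 0.689 (inert).
Summing: n_T = 3.23 − 1.16X.
y_i = n_i/n_T, p_i = y_i·P. Kp = p_E / (p_B p_D).
Setting this equal to 0.00865 kPa^-1 and taking the physical root (0 < X < 1) gives X = 0.500.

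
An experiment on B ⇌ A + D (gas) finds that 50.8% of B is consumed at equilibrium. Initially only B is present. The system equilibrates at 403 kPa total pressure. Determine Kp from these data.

Let X = conversion of B (basis 1 mol B); extent of reaction ξ = X.
Moles: n_B = 1 − X; n_A = X; n_D = X.
Total moles n_T = 1 + X.
At X = 0.508: n_B = 0.492, n_A = 0.508, n_D = 0.508, n_T = 1.51.
p_i = (n_i/n_T)·P. Kp = p_A p_D / (p_B) = 140 kPa.

Kp = 140 kPa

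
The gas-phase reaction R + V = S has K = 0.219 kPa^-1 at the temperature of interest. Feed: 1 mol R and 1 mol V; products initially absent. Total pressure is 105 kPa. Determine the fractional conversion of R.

Basis: 1 mol R initially; let X = conversion of R. Extent ξ = X.
At extent ξ: n_R = 1 − X; n_V = 1 − X; n_S = X.
Summing: n_T = 2 − X.
y_i = n_i/n_T, p_i = y_i·P. K = p_S / (p_R p_V).
Equating to 0.219 kPa^-1 and solving on 0 < X < 1: X = 0.796.

X = 0.796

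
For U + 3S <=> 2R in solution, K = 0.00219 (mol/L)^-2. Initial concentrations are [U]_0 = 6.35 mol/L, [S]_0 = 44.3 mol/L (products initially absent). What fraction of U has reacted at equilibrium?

Let X = conversion of U; extent ξ = 6.35·X mol/L.
Concentrations: [U] = 6.35 − 6.35X; [S] = 44.3 − 19X; [R] = 12.7X.
K = [R]^2 / ([U] [S]^3).
Equating to 0.00219 (mol/L)^-2: the physical root is X = 0.754.

X = 0.754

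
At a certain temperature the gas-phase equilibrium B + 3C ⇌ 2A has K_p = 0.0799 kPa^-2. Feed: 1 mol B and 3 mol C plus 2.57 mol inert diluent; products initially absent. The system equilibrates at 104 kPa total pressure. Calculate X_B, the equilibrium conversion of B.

Let X = conversion of B (basis 1 mol B); extent of reaction ξ = X.
Species balance: n_B = 1 − X; n_C = 3 − 3X; n_A = 2X; n_I = 2.57 (inert).
Summing: n_T = 6.57 − 2X.
With p_i = (n_i/n_T)P, K_p = p_A^2 / (p_B p_C^3).
Equating to 0.0799 kPa^-2 and solving on 0 < X < 1: X = 0.774.

X = 0.774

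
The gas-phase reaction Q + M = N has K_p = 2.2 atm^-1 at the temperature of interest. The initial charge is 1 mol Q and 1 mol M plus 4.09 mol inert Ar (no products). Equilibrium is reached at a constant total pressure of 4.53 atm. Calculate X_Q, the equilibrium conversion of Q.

X = 0.480

Let X = conversion of Q (basis 1 mol Q); extent of reaction ξ = X.
Mole table: n_Q = 1 − X; n_M = 1 − X; n_N = X; n_I = 4.09 (inert).
Total moles n_T = 6.09 − X.
Mole fractions y_i = n_i/n_T; K_p = p_N / (p_Q p_M) with p_i = y_i·P.
Setting this equal to 2.2 atm^-1 and taking the physical root (0 < X < 1) gives X = 0.480.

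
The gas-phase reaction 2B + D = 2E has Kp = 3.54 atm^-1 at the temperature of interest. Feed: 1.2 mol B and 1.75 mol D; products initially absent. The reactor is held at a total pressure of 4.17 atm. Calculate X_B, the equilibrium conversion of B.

X = 0.735

Take 1.2 mol B as basis and let X be its fractional conversion, so ξ = 0.6X.
At extent ξ: n_B = 1.2 − 1.2X; n_D = 1.75 − 0.6X; n_E = 1.2X.
n_T = Σnᵢ = 2.95 − 0.6X.
Mole fractions y_i = n_i/n_T; Kp = p_E^2 / (p_B^2 p_D) with p_i = y_i·P.
This yields a degree-3 equation in X; solving on (0,1), X = 0.735.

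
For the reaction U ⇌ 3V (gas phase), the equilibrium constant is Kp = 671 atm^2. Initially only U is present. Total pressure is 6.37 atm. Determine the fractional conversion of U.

Basis: 1 mol U initially; let X = conversion of U. Extent ξ = X.
Moles: n_U = 1 − X; n_V = 3X.
Summing: n_T = 1 + 2X.
With p_i = (n_i/n_T)P, Kp = p_V^3 / (p_U).
Substituting and setting equal to 671 atm^2 gives a polynomial in X; the root in (0,1) is X = 0.860.

X = 0.860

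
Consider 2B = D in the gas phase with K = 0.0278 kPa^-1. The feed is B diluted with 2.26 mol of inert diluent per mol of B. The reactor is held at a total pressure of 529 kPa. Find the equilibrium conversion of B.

Basis: 1 mol B initially; let X = conversion of B. Extent ξ = 0.5X.
Species balance: n_B = 1 − X; n_D = 0.5X; n_I = 2.26 (inert).
n_T = Σnᵢ = 3.26 − 0.5X.
Mole fractions y_i = n_i/n_T; K = p_D / (p_B^2) with p_i = y_i·P.
Equating to 0.0278 kPa^-1 and solving on 0 < X < 1: X = 0.732.

X = 0.732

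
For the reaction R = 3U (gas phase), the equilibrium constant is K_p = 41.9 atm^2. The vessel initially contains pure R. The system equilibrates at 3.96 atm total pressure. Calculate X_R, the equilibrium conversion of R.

Let X = conversion of R (basis 1 mol R); extent of reaction ξ = X.
At extent ξ: n_R = 1 − X; n_U = 3X.
Total moles n_T = 1 + 2X.
With p_i = (n_i/n_T)P, K_p = p_U^3 / (p_R).
Setting this equal to 41.9 atm^2 and taking the physical root (0 < X < 1) gives X = 0.579.

X = 0.579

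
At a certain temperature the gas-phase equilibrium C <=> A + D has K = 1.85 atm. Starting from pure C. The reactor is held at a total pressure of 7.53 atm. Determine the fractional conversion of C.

Basis: 1 mol C initially; let X = conversion of C. Extent ξ = X.
At extent ξ: n_C = 1 − X; n_A = X; n_D = X.
n_T = Σnᵢ = 1 + X.
Mole fractions y_i = n_i/n_T; K = p_A p_D / (p_C) with p_i = y_i·P.
This yields a degree-2 equation in X; solving on (0,1), X = 0.444.

X = 0.444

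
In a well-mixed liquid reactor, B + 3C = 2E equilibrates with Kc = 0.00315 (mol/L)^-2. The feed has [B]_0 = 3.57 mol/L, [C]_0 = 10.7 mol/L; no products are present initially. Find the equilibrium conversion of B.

X = 0.274

Let X = conversion of B; extent ξ = 3.57·X mol/L.
Concentrations: [B] = 3.57 − 3.57X; [C] = 10.7 − 10.7X; [E] = 7.14X.
Kc = [E]^2 / ([B] [C]^3).
Solving Kc = 0.00315 for X ∈ (0,1): X = 0.274.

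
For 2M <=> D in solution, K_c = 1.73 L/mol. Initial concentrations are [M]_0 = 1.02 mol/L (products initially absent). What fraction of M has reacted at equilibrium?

X = 0.591

Let X = conversion of M; extent ξ = 1.02X/2 mol/L.
Concentrations: [M] = 1.02 − 1.02X; [D] = 0.51X.
K_c = [D] / ([M]^2).
Setting equal to 1.73 and solving for X on (0,1) gives X = 0.591.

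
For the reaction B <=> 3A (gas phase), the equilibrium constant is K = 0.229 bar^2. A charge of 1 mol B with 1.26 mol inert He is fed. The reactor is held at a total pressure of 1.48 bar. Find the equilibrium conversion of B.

Take 1 mol B as basis and let X be its fractional conversion, so ξ = X.
Moles: n_B = 1 − X; n_A = 3X; n_I = 1.26 (inert).
n_T = Σnᵢ = 2.26 + 2X.
Mole fractions y_i = n_i/n_T; K = p_A^3 / (p_B) with p_i = y_i·P.
Setting this equal to 0.229 bar^2 and taking the physical root (0 < X < 1) gives X = 0.281.

X = 0.281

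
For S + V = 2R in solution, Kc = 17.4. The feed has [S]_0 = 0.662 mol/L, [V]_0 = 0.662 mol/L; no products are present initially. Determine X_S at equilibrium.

X = 0.676

Let X = conversion of S; extent ξ = 0.662·X mol/L.
Concentrations: [S] = 0.662 − 0.662X; [V] = 0.662 − 0.662X; [R] = 1.32X.
Kc = [R]^2 / ([S] [V]).
Setting equal to 17.4 and solving for X on (0,1) gives X = 0.676.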